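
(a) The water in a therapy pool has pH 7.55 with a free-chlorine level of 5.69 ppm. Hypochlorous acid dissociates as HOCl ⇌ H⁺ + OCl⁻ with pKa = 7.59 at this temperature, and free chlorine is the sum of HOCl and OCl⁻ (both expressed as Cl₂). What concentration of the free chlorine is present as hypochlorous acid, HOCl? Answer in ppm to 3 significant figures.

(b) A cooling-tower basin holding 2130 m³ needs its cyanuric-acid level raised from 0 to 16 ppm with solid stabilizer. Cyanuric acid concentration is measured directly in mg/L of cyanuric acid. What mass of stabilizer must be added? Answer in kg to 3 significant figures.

(a) 2.98 ppm; (b) 34.1 kg

(a) [OCl⁻]/[HOCl] = 10^(pH − pKa) = 10^(7.55 − 7.59) = 10^-0.04 = 0.912.
(a) Fraction as HOCl = 1 / (1 + 0.912) = 0.523.
(a) HOCl = 0.523 × 5.69 ppm = 2.976 ppm.

(b) Volume: 2130 m³ = 2,130,000 L.
(b) CYA to add: (16 − 0) = 16 mg/L × 2,130,000 L = 34,080 g cyanuric acid.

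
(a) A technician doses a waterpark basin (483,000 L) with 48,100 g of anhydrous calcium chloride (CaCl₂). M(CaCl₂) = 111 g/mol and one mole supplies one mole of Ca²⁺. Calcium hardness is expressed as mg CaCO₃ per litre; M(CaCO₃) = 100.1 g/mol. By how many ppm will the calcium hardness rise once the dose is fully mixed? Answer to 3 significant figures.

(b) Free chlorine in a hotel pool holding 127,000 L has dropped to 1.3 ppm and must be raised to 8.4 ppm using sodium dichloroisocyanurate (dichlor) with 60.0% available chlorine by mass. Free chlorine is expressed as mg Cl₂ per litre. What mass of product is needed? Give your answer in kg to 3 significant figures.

(a) 89.8 ppm; (b) 1.50 kg

(a) Moles of Ca²⁺: 48,100 g ÷ 111 g/mol = 433.3 mol.
(a) As CaCO₃: 433.3 mol × 100.1 g/mol = 43,380 g.
(a) Rise: 43,380 g / 483,000 L × 1000 = 89.81 mg/L.

(b) Chlorine deficit: 8.4 − 1.3 = 7.1 ppm = 7.1 mg/L as Cl₂.
(b) Cl₂ equivalent needed: 7.1 mg/L × 127,000 L = 901,700 mg = 901.7 g.
(b) Product at 60.0% available chlorine: 901.7 / 0.6 = 1503 g.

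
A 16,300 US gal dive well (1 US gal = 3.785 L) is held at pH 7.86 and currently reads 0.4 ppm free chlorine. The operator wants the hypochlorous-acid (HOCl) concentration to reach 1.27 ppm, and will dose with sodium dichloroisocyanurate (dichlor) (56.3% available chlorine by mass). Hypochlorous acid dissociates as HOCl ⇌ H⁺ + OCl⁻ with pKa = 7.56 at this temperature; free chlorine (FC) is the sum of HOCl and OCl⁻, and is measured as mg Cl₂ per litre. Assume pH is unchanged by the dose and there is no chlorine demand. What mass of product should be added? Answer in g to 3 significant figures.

Volume: 16,300 US gal × 3.785 L/gal = 61,696 L.
[OCl⁻]/[HOCl] = 10^(pH − pKa) = 10^(7.86 − 7.56) = 1.995; fraction as HOCl = 1/(1 + 1.995) = 0.3339.
Free chlorine required for 1.27 ppm HOCl: 1.27 / 0.3339 = 3.804 ppm.
FC to add: 3.804 − 0.4 = 3.404 mg/L as Cl₂.
Cl₂ equivalent: 3.404 mg/L × 61,696 L = 210 g.
Product at 56.3% available Cl: 210 / 0.563 = 373 g.

373 g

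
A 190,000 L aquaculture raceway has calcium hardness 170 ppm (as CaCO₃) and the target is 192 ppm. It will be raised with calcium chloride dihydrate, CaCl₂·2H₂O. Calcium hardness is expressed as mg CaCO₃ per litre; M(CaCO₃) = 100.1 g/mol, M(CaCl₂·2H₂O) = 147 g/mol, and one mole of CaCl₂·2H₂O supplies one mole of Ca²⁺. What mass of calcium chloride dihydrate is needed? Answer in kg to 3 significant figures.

6.14 kg

Hardness to add: (192 − 170) = 22 mg/L as CaCO₃ × 190,000 L = 4180 g as CaCO₃.
Moles of Ca²⁺ (1 mol Ca²⁺ ≡ 1 mol CaCO₃): 4180 / 100.1 g/mol = 41.76 mol.
Mass of CaCl₂·2H₂O: 41.76 × 147 = 6138 g.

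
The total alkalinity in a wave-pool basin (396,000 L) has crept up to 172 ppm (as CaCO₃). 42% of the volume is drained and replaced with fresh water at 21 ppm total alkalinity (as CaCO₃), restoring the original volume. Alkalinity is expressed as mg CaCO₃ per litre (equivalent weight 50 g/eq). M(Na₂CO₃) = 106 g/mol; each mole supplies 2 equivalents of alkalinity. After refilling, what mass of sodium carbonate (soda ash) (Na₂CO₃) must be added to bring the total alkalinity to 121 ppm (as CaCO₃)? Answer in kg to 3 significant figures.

5.21 kg

After draining 42% and refilling: 172 × 0.58 + 21 × 0.42 = 108.58 ppm.
Deficit to target: 121 − 108.58 = 12.42 mg/L.
As CaCO₃: 12.42 mg/L × 396,000 L = 4918 g; ÷ 50 g/eq ÷ 2 = 49.18 mol Na₂CO₃.
Mass: 49.18 × 106 = 5213 g.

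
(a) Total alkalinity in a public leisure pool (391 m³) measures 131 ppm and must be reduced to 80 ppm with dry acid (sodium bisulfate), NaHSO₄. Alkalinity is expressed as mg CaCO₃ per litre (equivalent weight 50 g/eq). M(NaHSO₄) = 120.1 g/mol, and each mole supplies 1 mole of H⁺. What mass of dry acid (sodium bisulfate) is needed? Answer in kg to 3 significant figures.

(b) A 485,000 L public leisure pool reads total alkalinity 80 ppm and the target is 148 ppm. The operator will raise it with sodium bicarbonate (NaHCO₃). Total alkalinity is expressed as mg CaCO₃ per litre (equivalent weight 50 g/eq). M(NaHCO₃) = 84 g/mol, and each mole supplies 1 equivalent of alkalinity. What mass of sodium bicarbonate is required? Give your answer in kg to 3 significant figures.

(a) Volume: 391 m³ = 391,000 L.
(a) Alkalinity to neutralize: (131 − 80) = 51 mg/L as CaCO₃ × 391,000 L = 19,940 g as CaCO₃.
(a) Equivalents of H⁺ required: 19,940 ÷ 50 g/eq = 398.8 eq = 398.8 mol NaHSO₄.
(a) Mass of NaHSO₄: 398.8 × 120.1 = 47,900 g.

(b) Alkalinity to add: (148 − 80) = 68 mg/L as CaCO₃ × 485,000 L = 32,980 g as CaCO₃.
(b) Equivalents: 32,980 g ÷ 50 g/eq = 659.6 eq.
(b) NaHCO₃ supplies 1 eq per mole → 659.6 mol.
(b) Mass: 659.6 mol × 84 g/mol = 55,410 g.

(a) 47.9 kg; (b) 55.4 kg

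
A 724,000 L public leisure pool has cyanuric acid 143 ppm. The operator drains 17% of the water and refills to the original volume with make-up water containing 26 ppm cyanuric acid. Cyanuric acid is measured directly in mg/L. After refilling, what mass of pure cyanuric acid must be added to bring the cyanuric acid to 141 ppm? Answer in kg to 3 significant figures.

13.0 kg

After draining 17% and refilling: 143 × 0.83 + 26 × 0.17 = 123.11 ppm.
Deficit to target: 141 − 123.11 = 17.89 mg/L.
Mass: 17.89 mg/L × 724,000 L = 12,950 g cyanuric acid.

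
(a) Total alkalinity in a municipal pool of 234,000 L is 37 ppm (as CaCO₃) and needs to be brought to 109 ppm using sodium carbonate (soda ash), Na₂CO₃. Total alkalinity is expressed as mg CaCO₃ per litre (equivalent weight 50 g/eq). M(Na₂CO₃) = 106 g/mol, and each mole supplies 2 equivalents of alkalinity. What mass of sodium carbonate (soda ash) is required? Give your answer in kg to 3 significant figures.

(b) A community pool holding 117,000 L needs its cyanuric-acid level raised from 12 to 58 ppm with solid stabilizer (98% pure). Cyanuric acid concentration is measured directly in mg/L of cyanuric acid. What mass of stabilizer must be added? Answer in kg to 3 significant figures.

(a) 17.9 kg; (b) 5.49 kg

(a) Alkalinity to add: (109 − 37) = 72 mg/L as CaCO₃ × 234,000 L = 16,850 g as CaCO₃.
(a) Equivalents: 16,850 g ÷ 50 g/eq = 337 eq.
(a) Each mole of Na₂CO₃ supplies 2 eq, so 337 / 2 = 168.5 mol.
(a) Mass: 168.5 mol × 106 g/mol = 17,860 g.

(b) CYA to add: (58 − 12) = 46 mg/L × 117,000 L = 5382 g cyanuric acid.
(b) At 98% purity: 5382 / 0.98 = 5492 g product.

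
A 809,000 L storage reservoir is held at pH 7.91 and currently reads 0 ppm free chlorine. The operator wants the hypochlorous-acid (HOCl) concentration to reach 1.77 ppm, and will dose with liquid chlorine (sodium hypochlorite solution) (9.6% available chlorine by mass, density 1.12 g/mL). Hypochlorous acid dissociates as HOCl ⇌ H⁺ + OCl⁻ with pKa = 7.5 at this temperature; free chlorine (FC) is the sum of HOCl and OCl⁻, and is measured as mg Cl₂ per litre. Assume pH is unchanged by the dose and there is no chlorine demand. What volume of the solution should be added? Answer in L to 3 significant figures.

47.5 L

[OCl⁻]/[HOCl] = 10^(pH − pKa) = 10^(7.91 − 7.5) = 2.57; fraction as HOCl = 1/(1 + 2.57) = 0.2801.
Free chlorine required for 1.77 ppm HOCl: 1.77 / 0.2801 = 6.32 ppm.
FC to add: 6.32 − 0 = 6.32 mg/L as Cl₂.
Cl₂ equivalent: 6.32 mg/L × 809,000 L = 5113 g.
Product at 9.6% available Cl: 5113 / 0.096 = 53,260 g.
Volume: 53,260 g ÷ 1.12 g/mL = 47,550 mL.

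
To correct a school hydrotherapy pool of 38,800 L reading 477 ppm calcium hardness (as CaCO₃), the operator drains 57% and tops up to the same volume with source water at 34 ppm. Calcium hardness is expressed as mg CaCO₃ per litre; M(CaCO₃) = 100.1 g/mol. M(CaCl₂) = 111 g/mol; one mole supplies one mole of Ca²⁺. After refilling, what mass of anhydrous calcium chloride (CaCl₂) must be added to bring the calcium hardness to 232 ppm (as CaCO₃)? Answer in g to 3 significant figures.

After draining 57% and refilling: 477 × 0.43 + 34 × 0.57 = 224.49 ppm.
Deficit to target: 232 − 224.49 = 7.51 mg/L.
As CaCO₃: 7.51 mg/L × 38,800 L = 291.4 g; ÷ 100.1 = 2.911 mol Ca²⁺.
Mass: 2.911 × 111 = 323.1 g.

323 g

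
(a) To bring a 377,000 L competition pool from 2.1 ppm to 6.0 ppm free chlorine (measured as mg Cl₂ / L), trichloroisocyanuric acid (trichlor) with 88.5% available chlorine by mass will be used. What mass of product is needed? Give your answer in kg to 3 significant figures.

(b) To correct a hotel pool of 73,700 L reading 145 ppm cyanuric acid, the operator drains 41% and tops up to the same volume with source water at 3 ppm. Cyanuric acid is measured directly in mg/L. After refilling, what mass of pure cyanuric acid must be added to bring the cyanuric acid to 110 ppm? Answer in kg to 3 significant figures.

(a) 1.66 kg; (b) 1.71 kg

(a) Chlorine deficit: 6.0 − 2.1 = 3.9 ppm = 3.9 mg/L as Cl₂.
(a) Cl₂ equivalent needed: 3.9 mg/L × 377,000 L = 1,470,000 mg = 1470 g.
(a) Product at 88.5% available chlorine: 1470 / 0.885 = 1661 g.

(b) After draining 41% and refilling: 145 × 0.59 + 3 × 0.41 = 86.78 ppm.
(b) Deficit to target: 110 − 86.78 = 23.22 mg/L.
(b) Mass: 23.22 mg/L × 73,700 L = 1711 g cyanuric acid.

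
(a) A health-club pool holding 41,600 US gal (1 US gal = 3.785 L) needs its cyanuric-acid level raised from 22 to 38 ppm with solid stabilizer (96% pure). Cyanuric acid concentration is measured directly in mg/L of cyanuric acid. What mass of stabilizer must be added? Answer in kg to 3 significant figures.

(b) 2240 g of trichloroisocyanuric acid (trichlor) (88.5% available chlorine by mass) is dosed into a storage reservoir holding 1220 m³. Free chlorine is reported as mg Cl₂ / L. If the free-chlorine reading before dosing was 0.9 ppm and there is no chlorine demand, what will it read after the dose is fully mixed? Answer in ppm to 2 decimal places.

(a) Volume: 41,600 US gal × 3.785 L/gal = 157,456 L.
(a) CYA to add: (38 − 22) = 16 mg/L × 157,456 L = 2519 g cyanuric acid.
(a) At 96% purity: 2519 / 0.96 = 2624 g product.

(b) Volume: 1220 m³ = 1,220,000 L.
(b) Available chlorine delivered: 2240 g × 0.885 = 1982 g as Cl₂.
(b) Concentration rise: 1982 g / 1,220,000 L = 1.625 mg/L = 1.62 ppm.
(b) Final FC: 0.9 + 1.62 = 2.52 ppm.

(a) 2.62 kg; (b) 2.52 ppm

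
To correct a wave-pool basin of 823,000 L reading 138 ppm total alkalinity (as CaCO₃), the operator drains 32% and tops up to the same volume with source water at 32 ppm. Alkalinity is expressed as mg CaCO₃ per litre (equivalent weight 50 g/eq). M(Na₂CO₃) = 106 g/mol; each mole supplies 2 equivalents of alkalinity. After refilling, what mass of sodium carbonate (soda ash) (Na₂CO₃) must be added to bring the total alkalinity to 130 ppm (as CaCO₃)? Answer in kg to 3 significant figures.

22.6 kg

After draining 32% and refilling: 138 × 0.68 + 32 × 0.32 = 104.08 ppm.
Deficit to target: 130 − 104.08 = 25.92 mg/L.
As CaCO₃: 25.92 mg/L × 823,000 L = 21,330 g; ÷ 50 g/eq ÷ 2 = 213.3 mol Na₂CO₃.
Mass: 213.3 × 106 = 22,610 g.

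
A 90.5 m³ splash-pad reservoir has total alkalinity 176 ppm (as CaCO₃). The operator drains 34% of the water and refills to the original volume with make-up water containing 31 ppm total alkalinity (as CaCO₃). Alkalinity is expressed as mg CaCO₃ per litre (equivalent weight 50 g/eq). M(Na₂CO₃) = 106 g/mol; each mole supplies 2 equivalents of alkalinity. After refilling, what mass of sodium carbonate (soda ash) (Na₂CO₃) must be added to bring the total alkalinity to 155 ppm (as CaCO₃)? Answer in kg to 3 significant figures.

2.71 kg

Volume: 90.5 m³ = 90,500 L.
After draining 34% and refilling: 176 × 0.66 + 31 × 0.34 = 126.7 ppm.
Deficit to target: 155 − 126.7 = 28.3 mg/L.
As CaCO₃: 28.3 mg/L × 90,500 L = 2561 g; ÷ 50 g/eq ÷ 2 = 25.61 mol Na₂CO₃.
Mass: 25.61 × 106 = 2715 g.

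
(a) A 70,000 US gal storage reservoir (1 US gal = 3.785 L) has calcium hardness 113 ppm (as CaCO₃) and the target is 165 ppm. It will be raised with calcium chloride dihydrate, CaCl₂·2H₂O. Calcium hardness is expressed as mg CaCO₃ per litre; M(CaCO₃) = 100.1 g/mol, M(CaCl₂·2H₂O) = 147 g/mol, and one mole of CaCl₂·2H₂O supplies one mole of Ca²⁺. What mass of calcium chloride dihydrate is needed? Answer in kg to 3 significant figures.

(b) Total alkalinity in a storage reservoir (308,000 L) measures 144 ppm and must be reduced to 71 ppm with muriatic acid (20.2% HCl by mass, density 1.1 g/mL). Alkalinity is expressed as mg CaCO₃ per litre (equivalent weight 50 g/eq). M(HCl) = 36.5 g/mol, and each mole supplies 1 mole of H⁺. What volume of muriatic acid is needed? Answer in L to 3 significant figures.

(a) 20.2 kg; (b) 73.9 L

(a) Volume: 70,000 US gal × 3.785 L/gal = 264,950 L.
(a) Hardness to add: (165 − 113) = 52 mg/L as CaCO₃ × 264,950 L = 13,780 g as CaCO₃.
(a) Moles of Ca²⁺ (1 mol Ca²⁺ ≡ 1 mol CaCO₃): 13,780 / 100.1 g/mol = 137.6 mol.
(a) Mass of CaCl₂·2H₂O: 137.6 × 147 = 20,230 g.

(b) Alkalinity to neutralize: (144 − 71) = 73 mg/L as CaCO₃ × 308,000 L = 22,480 g as CaCO₃.
(b) Equivalents of H⁺ required: 22,480 ÷ 50 g/eq = 449.7 eq = 449.7 mol HCl.
(b) Mass of HCl: 449.7 × 36.5 = 16,410 g.
(b) Mass of 20.2% solution: 16,410 / 0.202 = 81,250 g.
(b) Volume: 81,250 g ÷ 1.1 g/mL = 73,870 mL.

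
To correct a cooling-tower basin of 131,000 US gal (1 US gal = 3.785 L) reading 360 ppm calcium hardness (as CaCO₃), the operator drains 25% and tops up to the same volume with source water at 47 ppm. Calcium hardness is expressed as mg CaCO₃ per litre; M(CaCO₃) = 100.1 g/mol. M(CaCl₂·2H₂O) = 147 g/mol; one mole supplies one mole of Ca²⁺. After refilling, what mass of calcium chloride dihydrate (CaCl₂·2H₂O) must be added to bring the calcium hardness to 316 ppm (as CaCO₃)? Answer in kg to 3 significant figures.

Volume: 131,000 US gal × 3.785 L/gal = 495,835 L.
After draining 25% and refilling: 360 × 0.75 + 47 × 0.25 = 281.75 ppm.
Deficit to target: 316 − 281.75 = 34.25 mg/L.
As CaCO₃: 34.25 mg/L × 495,835 L = 16,980 g; ÷ 100.1 = 169.7 mol Ca²⁺.
Mass: 169.7 × 147 = 24,940 g.

24.9 kg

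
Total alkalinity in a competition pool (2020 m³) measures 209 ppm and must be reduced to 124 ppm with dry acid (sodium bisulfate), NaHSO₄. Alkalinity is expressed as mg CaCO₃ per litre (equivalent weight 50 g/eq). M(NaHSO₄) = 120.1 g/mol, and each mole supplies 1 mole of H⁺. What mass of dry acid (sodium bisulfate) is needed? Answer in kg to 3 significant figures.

412 kg

Volume: 2020 m³ = 2,020,000 L.
Alkalinity to neutralize: (209 − 124) = 85 mg/L as CaCO₃ × 2,020,000 L = 171,700 g as CaCO₃.
Equivalents of H⁺ required: 171,700 ÷ 50 g/eq = 3434 eq = 3434 mol NaHSO₄.
Mass of NaHSO₄: 3434 × 120.1 = 412,400 g.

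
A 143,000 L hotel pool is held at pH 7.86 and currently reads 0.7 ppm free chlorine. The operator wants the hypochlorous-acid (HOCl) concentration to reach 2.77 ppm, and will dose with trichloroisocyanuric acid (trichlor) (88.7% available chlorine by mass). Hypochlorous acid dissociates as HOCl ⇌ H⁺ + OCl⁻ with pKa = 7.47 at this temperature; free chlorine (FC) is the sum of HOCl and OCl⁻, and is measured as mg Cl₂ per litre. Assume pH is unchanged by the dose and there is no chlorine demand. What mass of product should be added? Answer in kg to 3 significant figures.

1.43 kg

[OCl⁻]/[HOCl] = 10^(pH − pKa) = 10^(7.86 − 7.47) = 2.455; fraction as HOCl = 1/(1 + 2.455) = 0.2895.
Free chlorine required for 2.77 ppm HOCl: 2.77 / 0.2895 = 9.57 ppm.
FC to add: 9.57 − 0.7 = 8.87 mg/L as Cl₂.
Cl₂ equivalent: 8.87 mg/L × 143,000 L = 1268 g.
Product at 88.7% available Cl: 1268 / 0.887 = 1430 g.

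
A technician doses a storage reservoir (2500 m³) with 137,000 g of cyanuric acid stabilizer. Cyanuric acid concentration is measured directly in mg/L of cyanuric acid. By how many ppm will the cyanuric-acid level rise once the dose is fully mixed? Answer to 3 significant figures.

Volume: 2500 m³ = 2,500,000 L.
Rise: 137,000 g / 2,500,000 L × 1000 = 54.8 mg/L.

54.8 ppm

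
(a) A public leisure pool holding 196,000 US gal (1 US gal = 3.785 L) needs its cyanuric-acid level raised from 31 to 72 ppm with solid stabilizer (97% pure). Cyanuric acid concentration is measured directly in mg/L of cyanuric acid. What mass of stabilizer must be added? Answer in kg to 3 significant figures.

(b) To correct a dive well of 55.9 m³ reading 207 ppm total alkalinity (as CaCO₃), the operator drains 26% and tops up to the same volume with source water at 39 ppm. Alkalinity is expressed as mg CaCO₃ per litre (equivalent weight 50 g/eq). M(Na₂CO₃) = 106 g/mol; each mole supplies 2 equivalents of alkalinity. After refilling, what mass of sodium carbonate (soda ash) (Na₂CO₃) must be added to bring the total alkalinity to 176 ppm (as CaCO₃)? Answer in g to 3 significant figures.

(a) 31.4 kg; (b) 751 g

(a) Volume: 196,000 US gal × 3.785 L/gal = 741,860 L.
(a) CYA to add: (72 − 31) = 41 mg/L × 741,860 L = 30,420 g cyanuric acid.
(a) At 97% purity: 30,420 / 0.97 = 31,360 g product.

(b) Volume: 55.9 m³ = 55,900 L.
(b) After draining 26% and refilling: 207 × 0.74 + 39 × 0.26 = 163.32 ppm.
(b) Deficit to target: 176 − 163.32 = 12.68 mg/L.
(b) As CaCO₃: 12.68 mg/L × 55,900 L = 708.8 g; ÷ 50 g/eq ÷ 2 = 7.088 mol Na₂CO₃.
(b) Mass: 7.088 × 106 = 751.3 g.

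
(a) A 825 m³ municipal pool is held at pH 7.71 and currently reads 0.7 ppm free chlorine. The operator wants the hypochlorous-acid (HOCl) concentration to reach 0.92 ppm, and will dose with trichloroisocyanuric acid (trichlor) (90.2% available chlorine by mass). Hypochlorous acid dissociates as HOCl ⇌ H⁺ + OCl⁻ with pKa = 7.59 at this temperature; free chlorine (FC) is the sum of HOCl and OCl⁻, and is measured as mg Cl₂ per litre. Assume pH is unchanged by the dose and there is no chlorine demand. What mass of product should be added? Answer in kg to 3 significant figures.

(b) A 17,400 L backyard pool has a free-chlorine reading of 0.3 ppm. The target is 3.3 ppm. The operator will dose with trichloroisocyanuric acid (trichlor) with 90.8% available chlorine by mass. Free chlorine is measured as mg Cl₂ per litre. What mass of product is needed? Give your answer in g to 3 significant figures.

(a) 1.31 kg; (b) 57.5 g

(a) Volume: 825 m³ = 825,000 L.
(a) [OCl⁻]/[HOCl] = 10^(pH − pKa) = 10^(7.71 − 7.59) = 1.318; fraction as HOCl = 1/(1 + 1.318) = 0.4314.
(a) Free chlorine required for 0.92 ppm HOCl: 0.92 / 0.4314 = 2.133 ppm.
(a) FC to add: 2.133 − 0.7 = 1.433 mg/L as Cl₂.
(a) Cl₂ equivalent: 1.433 mg/L × 825,000 L = 1182 g.
(a) Product at 90.2% available Cl: 1182 / 0.902 = 1310 g.

(b) Chlorine deficit: 3.3 − 0.3 = 3 ppm = 3 mg/L as Cl₂.
(b) Cl₂ equivalent needed: 3 mg/L × 17,400 L = 52,200 mg = 52.2 g.
(b) Product at 90.8% available chlorine: 52.2 / 0.908 = 57.49 g.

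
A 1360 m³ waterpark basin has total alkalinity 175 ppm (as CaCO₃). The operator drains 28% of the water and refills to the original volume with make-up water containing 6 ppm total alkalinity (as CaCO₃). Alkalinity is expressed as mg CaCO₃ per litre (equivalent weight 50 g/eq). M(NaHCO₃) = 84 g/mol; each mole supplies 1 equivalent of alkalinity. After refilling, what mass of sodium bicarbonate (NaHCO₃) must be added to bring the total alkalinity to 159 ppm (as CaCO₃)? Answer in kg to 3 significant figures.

Volume: 1360 m³ = 1,360,000 L.
After draining 28% and refilling: 175 × 0.72 + 6 × 0.28 = 127.68 ppm.
Deficit to target: 159 − 127.68 = 31.32 mg/L.
As CaCO₃: 31.32 mg/L × 1,360,000 L = 42,600 g; ÷ 50 g/eq ÷ 1 = 851.9 mol NaHCO₃.
Mass: 851.9 × 84 = 71,560 g.

71.6 kg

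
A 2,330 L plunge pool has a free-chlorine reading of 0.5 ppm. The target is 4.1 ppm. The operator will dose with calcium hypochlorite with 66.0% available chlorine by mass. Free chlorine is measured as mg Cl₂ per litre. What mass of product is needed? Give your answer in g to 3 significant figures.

12.7 g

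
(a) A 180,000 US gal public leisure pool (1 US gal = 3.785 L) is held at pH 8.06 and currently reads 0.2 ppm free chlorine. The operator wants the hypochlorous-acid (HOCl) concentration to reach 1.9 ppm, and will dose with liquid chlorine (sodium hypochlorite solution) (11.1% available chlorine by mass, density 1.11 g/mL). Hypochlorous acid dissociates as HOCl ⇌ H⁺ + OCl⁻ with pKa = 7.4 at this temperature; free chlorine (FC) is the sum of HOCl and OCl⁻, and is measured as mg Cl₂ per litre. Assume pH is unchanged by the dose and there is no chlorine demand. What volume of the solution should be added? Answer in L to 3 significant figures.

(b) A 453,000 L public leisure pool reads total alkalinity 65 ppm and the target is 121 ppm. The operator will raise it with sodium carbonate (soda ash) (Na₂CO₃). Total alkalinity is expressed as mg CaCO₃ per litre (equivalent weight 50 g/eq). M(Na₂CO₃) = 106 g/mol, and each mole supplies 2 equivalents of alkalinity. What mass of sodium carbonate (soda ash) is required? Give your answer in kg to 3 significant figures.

(a) Volume: 180,000 US gal × 3.785 L/gal = 681,300 L.
(a) [OCl⁻]/[HOCl] = 10^(pH − pKa) = 10^(8.06 − 7.4) = 4.571; fraction as HOCl = 1/(1 + 4.571) = 0.1795.
(a) Free chlorine required for 1.9 ppm HOCl: 1.9 / 0.1795 = 10.58 ppm.
(a) FC to add: 10.58 − 0.2 = 10.38 mg/L as Cl₂.
(a) Cl₂ equivalent: 10.38 mg/L × 681,300 L = 7075 g.
(a) Product at 11.1% available Cl: 7075 / 0.111 = 63,740 g.
(a) Volume: 63,740 g ÷ 1.11 g/mL = 57,420 mL.

(b) Alkalinity to add: (121 − 65) = 56 mg/L as CaCO₃ × 453,000 L = 25,370 g as CaCO₃.
(b) Equivalents: 25,370 g ÷ 50 g/eq = 507.4 eq.
(b) Each mole of Na₂CO₃ supplies 2 eq, so 507.4 / 2 = 253.7 mol.
(b) Mass: 253.7 mol × 106 g/mol = 26,890 g.

(a) 57.4 L; (b) 26.9 kg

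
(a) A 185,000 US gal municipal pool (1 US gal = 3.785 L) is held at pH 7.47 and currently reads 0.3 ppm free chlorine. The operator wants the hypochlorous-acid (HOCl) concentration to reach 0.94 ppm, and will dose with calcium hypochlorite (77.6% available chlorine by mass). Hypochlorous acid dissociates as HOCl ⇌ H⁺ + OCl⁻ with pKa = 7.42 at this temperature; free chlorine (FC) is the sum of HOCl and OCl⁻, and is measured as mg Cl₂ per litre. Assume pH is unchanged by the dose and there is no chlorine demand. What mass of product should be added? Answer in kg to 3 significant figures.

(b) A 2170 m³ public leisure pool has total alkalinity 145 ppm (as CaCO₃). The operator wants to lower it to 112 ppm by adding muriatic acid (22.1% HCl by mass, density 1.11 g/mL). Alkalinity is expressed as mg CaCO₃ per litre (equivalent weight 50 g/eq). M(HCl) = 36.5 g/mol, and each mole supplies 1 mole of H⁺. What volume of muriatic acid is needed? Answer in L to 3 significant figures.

(a) 1.53 kg; (b) 213 L

(a) Volume: 185,000 US gal × 3.785 L/gal = 700,225 L.
(a) [OCl⁻]/[HOCl] = 10^(pH − pKa) = 10^(7.47 − 7.42) = 1.122; fraction as HOCl = 1/(1 + 1.122) = 0.4712.
(a) Free chlorine required for 0.94 ppm HOCl: 0.94 / 0.4712 = 1.995 ppm.
(a) FC to add: 1.995 − 0.3 = 1.695 mg/L as Cl₂.
(a) Cl₂ equivalent: 1.695 mg/L × 700,225 L = 1187 g.
(a) Product at 77.6% available Cl: 1187 / 0.776 = 1529 g.

(b) Volume: 2170 m³ = 2,170,000 L.
(b) Alkalinity to neutralize: (145 − 112) = 33 mg/L as CaCO₃ × 2,170,000 L = 71,610 g as CaCO₃.
(b) Equivalents of H⁺ required: 71,610 ÷ 50 g/eq = 1432 eq = 1432 mol HCl.
(b) Mass of HCl: 1432 × 36.5 = 52,280 g.
(b) Mass of 22.1% solution: 52,280 / 0.221 = 236,500 g.
(b) Volume: 236,500 g ÷ 1.11 g/mL = 213,100 mL.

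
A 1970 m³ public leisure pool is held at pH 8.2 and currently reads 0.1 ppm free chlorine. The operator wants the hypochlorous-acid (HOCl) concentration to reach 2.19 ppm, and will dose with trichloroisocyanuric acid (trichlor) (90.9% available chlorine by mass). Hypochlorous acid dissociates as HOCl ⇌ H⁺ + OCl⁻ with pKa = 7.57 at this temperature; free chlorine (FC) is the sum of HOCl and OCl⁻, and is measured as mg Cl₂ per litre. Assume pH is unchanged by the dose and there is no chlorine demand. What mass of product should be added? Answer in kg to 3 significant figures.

24.8 kg

Volume: 1970 m³ = 1,970,000 L.
[OCl⁻]/[HOCl] = 10^(pH − pKa) = 10^(8.2 − 7.57) = 4.266; fraction as HOCl = 1/(1 + 4.266) = 0.1899.
Free chlorine required for 2.19 ppm HOCl: 2.19 / 0.1899 = 11.53 ppm.
FC to add: 11.53 − 0.1 = 11.43 mg/L as Cl₂.
Cl₂ equivalent: 11.43 mg/L × 1,970,000 L = 22,520 g.
Product at 90.9% available Cl: 22,520 / 0.909 = 24,780 g.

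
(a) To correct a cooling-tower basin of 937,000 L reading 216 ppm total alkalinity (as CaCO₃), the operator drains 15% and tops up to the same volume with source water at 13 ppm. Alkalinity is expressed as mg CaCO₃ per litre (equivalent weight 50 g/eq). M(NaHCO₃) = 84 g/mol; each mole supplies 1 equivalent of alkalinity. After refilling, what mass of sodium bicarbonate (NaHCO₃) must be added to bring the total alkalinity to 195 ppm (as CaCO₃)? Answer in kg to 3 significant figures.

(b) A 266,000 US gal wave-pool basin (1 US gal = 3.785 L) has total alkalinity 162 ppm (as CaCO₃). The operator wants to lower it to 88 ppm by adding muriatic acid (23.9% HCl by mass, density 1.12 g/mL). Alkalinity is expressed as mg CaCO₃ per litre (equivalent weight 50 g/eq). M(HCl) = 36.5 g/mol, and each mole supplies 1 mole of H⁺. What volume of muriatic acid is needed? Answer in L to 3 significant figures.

(a) 14.9 kg; (b) 203 L

(a) After draining 15% and refilling: 216 × 0.85 + 13 × 0.15 = 185.55 ppm.
(a) Deficit to target: 195 − 185.55 = 9.45 mg/L.
(a) As CaCO₃: 9.45 mg/L × 937,000 L = 8855 g; ÷ 50 g/eq ÷ 1 = 177.1 mol NaHCO₃.
(a) Mass: 177.1 × 84 = 14,880 g.

(b) Volume: 266,000 US gal × 3.785 L/gal = 1,006,810 L.
(b) Alkalinity to neutralize: (162 − 88) = 74 mg/L as CaCO₃ × 1,006,810 L = 74,500 g as CaCO₃.
(b) Equivalents of H⁺ required: 74,500 ÷ 50 g/eq = 1490 eq = 1490 mol HCl.
(b) Mass of HCl: 1490 × 36.5 = 54,390 g.
(b) Mass of 23.9% solution: 54,390 / 0.239 = 227,600 g.
(b) Volume: 227,600 g ÷ 1.12 g/mL = 203,200 mL.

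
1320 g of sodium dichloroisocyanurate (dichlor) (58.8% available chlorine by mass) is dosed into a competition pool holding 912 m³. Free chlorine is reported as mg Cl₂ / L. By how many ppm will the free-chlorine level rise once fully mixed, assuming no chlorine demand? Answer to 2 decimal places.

Volume: 912 m³ = 912,000 L.
Available chlorine delivered: 1320 g × 0.588 = 776.2 g as Cl₂.
Concentration rise: 776.2 g / 912,000 L = 0.8511 mg/L = 0.85 ppm.

0.85 ppm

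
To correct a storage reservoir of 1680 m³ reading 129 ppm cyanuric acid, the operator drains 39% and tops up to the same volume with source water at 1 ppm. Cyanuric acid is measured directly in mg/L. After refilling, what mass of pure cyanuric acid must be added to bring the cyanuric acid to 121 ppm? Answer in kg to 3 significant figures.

Volume: 1680 m³ = 1,680,000 L.
After draining 39% and refilling: 129 × 0.61 + 1 × 0.39 = 79.08 ppm.
Deficit to target: 121 − 79.08 = 41.92 mg/L.
Mass: 41.92 mg/L × 1,680,000 L = 70,430 g cyanuric acid.

70.4 kg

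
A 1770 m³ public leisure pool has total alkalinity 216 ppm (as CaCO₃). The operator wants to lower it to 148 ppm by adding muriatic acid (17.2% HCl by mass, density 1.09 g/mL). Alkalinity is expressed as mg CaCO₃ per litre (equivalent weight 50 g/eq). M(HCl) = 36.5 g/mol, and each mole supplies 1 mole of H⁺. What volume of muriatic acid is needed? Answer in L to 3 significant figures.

Volume: 1770 m³ = 1,770,000 L.
Alkalinity to neutralize: (216 − 148) = 68 mg/L as CaCO₃ × 1,770,000 L = 120,400 g as CaCO₃.
Equivalents of H⁺ required: 120,400 ÷ 50 g/eq = 2407 eq = 2407 mol HCl.
Mass of HCl: 2407 × 36.5 = 87,860 g.
Mass of 17.2% solution: 87,860 / 0.172 = 510,800 g.
Volume: 510,800 g ÷ 1.09 g/mL = 468,700 mL.

469 L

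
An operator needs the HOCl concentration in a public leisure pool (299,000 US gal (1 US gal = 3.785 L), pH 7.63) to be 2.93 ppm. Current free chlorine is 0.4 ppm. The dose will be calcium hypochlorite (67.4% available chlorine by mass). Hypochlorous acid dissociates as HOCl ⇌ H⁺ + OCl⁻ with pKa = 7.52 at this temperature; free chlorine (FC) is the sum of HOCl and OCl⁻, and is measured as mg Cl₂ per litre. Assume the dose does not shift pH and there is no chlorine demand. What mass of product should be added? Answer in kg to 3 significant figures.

Volume: 299,000 US gal × 3.785 L/gal = 1,131,715 L.
[OCl⁻]/[HOCl] = 10^(pH − pKa) = 10^(7.63 − 7.52) = 1.288; fraction as HOCl = 1/(1 + 1.288) = 0.437.
Free chlorine required for 2.93 ppm HOCl: 2.93 / 0.437 = 6.705 ppm.
FC to add: 6.705 − 0.4 = 6.305 mg/L as Cl₂.
Cl₂ equivalent: 6.305 mg/L × 1,131,715 L = 7135 g.
Product at 67.4% available Cl: 7135 / 0.674 = 10,590 g.

10.6 kg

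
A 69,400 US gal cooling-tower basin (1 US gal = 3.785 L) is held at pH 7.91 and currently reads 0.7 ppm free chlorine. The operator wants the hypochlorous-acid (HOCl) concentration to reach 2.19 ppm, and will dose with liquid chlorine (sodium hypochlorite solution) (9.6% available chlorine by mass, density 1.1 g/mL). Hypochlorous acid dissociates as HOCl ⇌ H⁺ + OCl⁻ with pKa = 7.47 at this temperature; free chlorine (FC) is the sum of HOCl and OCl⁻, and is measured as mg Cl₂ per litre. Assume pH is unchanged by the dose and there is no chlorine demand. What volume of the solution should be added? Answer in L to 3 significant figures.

Volume: 69,400 US gal × 3.785 L/gal = 262,679 L.
[OCl⁻]/[HOCl] = 10^(pH − pKa) = 10^(7.91 − 7.47) = 2.754; fraction as HOCl = 1/(1 + 2.754) = 0.2664.
Free chlorine required for 2.19 ppm HOCl: 2.19 / 0.2664 = 8.222 ppm.
FC to add: 8.222 − 0.7 = 7.522 mg/L as Cl₂.
Cl₂ equivalent: 7.522 mg/L × 262,679 L = 1976 g.
Product at 9.6% available Cl: 1976 / 0.096 = 20,580 g.
Volume: 20,580 g ÷ 1.1 g/mL = 18,710 mL.

18.7 L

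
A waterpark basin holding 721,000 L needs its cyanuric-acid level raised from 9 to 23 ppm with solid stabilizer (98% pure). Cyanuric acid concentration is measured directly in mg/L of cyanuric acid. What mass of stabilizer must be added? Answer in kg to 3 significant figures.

10.3 kg

CYA to add: (23 − 9) = 14 mg/L × 721,000 L = 10,090 g cyanuric acid.
At 98% purity: 10,090 / 0.98 = 10,300 g product.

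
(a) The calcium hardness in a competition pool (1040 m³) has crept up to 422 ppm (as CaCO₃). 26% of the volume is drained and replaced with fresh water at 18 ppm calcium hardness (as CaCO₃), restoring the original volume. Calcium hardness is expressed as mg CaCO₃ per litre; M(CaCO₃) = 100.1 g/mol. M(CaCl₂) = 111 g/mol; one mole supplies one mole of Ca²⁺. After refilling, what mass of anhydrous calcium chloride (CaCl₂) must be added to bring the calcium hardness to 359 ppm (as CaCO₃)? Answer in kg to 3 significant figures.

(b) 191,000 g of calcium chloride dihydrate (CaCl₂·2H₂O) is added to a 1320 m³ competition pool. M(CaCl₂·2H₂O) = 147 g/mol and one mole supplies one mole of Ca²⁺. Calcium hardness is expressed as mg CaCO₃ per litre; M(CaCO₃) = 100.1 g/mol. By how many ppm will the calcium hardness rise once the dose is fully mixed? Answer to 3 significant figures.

(a) Volume: 1040 m³ = 1,040,000 L.
(a) After draining 26% and refilling: 422 × 0.74 + 18 × 0.26 = 316.96 ppm.
(a) Deficit to target: 359 − 316.96 = 42.04 mg/L.
(a) As CaCO₃: 42.04 mg/L × 1,040,000 L = 43,720 g; ÷ 100.1 = 436.8 mol Ca²⁺.
(a) Mass: 436.8 × 111 = 48,480 g.

(b) Volume: 1320 m³ = 1,320,000 L.
(b) Moles of Ca²⁺: 191,000 g ÷ 147 g/mol = 1299 mol.
(b) As CaCO₃: 1299 mol × 100.1 g/mol = 130,100 g.
(b) Rise: 130,100 g / 1,320,000 L × 1000 = 98.53 mg/L.

(a) 48.5 kg; (b) 98.5 ppm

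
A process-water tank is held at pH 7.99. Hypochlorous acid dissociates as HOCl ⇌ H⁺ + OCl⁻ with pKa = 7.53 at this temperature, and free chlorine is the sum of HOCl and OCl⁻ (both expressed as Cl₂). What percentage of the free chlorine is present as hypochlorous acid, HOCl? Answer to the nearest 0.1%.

[OCl⁻]/[HOCl] = 10^(pH − pKa) = 10^(7.99 − 7.53) = 10^0.46 = 2.884.
Fraction as HOCl = 1 / (1 + 2.884) = 0.2575.

25.7%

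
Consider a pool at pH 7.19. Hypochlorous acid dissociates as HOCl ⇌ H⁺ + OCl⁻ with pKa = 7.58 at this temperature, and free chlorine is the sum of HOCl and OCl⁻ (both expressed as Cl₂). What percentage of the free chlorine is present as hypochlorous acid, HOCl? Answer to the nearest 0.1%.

71.1%

[OCl⁻]/[HOCl] = 10^(pH − pKa) = 10^(7.19 − 7.58) = 10^-0.39 = 0.4074.
Fraction as HOCl = 1 / (1 + 0.4074) = 0.7105.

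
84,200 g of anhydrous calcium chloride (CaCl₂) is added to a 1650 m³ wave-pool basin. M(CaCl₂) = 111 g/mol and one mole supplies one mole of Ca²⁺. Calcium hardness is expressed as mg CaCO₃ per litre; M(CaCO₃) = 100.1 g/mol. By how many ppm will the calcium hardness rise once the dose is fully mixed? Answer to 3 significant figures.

46.0 ppm

Volume: 1650 m³ = 1,650,000 L.
Moles of Ca²⁺: 84,200 g ÷ 111 g/mol = 758.6 mol.
As CaCO₃: 758.6 mol × 100.1 g/mol = 75,930 g.
Rise: 75,930 g / 1,650,000 L × 1000 = 46.02 mg/L.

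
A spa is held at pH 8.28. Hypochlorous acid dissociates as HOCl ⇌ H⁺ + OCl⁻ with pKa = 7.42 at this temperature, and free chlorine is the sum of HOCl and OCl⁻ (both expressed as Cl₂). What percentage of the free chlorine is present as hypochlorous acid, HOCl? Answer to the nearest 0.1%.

[OCl⁻]/[HOCl] = 10^(pH − pKa) = 10^(8.28 − 7.42) = 10^0.86 = 7.244.
Fraction as HOCl = 1 / (1 + 7.244) = 0.1213.

12.1%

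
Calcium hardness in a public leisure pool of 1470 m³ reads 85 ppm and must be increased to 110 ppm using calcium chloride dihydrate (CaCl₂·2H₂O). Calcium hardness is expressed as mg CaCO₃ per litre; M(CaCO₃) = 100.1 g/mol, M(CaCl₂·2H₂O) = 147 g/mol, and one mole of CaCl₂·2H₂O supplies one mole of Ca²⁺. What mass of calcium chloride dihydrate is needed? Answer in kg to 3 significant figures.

54.0 kg

Volume: 1470 m³ = 1,470,000 L.
Hardness to add: (110 − 85) = 25 mg/L as CaCO₃ × 1,470,000 L = 36,750 g as CaCO₃.
Moles of Ca²⁺ (1 mol Ca²⁺ ≡ 1 mol CaCO₃): 36,750 / 100.1 g/mol = 367.1 mol.
Mass of CaCl₂·2H₂O: 367.1 × 147 = 53,970 g.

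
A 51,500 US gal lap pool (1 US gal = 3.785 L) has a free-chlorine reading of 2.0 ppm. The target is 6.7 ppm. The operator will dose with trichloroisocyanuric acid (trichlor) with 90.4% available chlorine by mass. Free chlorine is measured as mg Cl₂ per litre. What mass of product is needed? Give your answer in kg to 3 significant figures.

Volume: 51,500 US gal × 3.785 L/gal = 194,928 L.
Chlorine deficit: 6.7 − 2.0 = 4.7 ppm = 4.7 mg/L as Cl₂.
Cl₂ equivalent needed: 4.7 mg/L × 194,928 L = 916,200 mg = 916.2 g.
Product at 90.4% available chlorine: 916.2 / 0.904 = 1013 g.

1.01 kg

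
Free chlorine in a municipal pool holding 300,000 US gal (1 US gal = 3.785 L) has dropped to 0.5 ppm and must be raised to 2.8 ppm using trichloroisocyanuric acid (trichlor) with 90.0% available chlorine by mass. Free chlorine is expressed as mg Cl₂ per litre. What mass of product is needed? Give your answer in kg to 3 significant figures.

2.90 kg

Volume: 300,000 US gal × 3.785 L/gal = 1,135,500 L.
Chlorine deficit: 2.8 − 0.5 = 2.3 ppm = 2.3 mg/L as Cl₂.
Cl₂ equivalent needed: 2.3 mg/L × 1,135,500 L = 2,612,000 mg = 2612 g.
Product at 90.0% available chlorine: 2612 / 0.9 = 2902 g.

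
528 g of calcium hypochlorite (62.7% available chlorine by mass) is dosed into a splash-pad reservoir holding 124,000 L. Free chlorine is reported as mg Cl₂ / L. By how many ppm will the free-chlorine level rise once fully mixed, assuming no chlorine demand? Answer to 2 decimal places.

2.67 ppm

Available chlorine delivered: 528 g × 0.627 = 331.1 g as Cl₂.
Concentration rise: 331.1 g / 124,000 L = 2.67 mg/L = 2.67 ppm.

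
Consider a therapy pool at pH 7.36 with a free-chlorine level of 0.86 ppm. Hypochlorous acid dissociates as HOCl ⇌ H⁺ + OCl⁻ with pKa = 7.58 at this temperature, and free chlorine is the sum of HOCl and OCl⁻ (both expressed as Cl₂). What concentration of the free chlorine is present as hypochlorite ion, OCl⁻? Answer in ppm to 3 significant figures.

0.323 ppm

[OCl⁻]/[HOCl] = 10^(pH − pKa) = 10^(7.36 − 7.58) = 10^-0.22 = 0.6026.
Fraction as HOCl = 1 / (1 + 0.6026) = 0.624.
OCl⁻ = (1 − 0.624) × 0.86 ppm = 0.3234 ppm.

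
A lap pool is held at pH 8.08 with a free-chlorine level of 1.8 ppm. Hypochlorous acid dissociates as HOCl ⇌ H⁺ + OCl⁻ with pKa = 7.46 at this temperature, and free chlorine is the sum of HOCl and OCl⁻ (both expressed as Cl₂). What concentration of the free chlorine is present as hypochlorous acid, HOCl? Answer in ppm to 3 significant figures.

[OCl⁻]/[HOCl] = 10^(pH − pKa) = 10^(8.08 − 7.46) = 10^0.62 = 4.169.
Fraction as HOCl = 1 / (1 + 4.169) = 0.1935.
HOCl = 0.1935 × 1.8 ppm = 0.3483 ppm.

0.348 ppm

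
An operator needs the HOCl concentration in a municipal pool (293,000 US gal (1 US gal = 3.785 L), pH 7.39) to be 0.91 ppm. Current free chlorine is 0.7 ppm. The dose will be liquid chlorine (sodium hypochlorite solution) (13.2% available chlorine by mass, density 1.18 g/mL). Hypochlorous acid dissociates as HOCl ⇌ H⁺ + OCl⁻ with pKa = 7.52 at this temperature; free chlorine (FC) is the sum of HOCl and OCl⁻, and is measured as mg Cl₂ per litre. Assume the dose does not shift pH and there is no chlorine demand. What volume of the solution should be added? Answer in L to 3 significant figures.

6.30 L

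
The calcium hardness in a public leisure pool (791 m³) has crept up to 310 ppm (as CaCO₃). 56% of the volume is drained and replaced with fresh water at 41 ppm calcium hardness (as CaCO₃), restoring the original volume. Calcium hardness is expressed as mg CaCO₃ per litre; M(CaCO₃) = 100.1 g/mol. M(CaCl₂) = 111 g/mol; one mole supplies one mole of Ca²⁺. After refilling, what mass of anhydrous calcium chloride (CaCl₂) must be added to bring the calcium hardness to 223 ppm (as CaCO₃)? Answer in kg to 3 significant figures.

Volume: 791 m³ = 791,000 L.
After draining 56% and refilling: 310 × 0.44 + 41 × 0.56 = 159.36 ppm.
Deficit to target: 223 − 159.36 = 63.64 mg/L.
As CaCO₃: 63.64 mg/L × 791,000 L = 50,340 g; ÷ 100.1 = 502.9 mol Ca²⁺.
Mass: 502.9 × 111 = 55,820 g.

55.8 kg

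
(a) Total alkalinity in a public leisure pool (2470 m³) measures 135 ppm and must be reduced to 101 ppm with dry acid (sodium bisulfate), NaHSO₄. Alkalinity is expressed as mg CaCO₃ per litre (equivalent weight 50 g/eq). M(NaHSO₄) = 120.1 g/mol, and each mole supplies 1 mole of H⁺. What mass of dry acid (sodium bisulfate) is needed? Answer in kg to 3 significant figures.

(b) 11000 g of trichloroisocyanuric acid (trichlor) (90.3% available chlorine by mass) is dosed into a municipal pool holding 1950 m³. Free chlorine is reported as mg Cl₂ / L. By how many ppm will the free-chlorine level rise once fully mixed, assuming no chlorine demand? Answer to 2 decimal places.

(a) Volume: 2470 m³ = 2,470,000 L.
(a) Alkalinity to neutralize: (135 − 101) = 34 mg/L as CaCO₃ × 2,470,000 L = 83,980 g as CaCO₃.
(a) Equivalents of H⁺ required: 83,980 ÷ 50 g/eq = 1680 eq = 1680 mol NaHSO₄.
(a) Mass of NaHSO₄: 1680 × 120.1 = 201,700 g.

(b) Volume: 1950 m³ = 1,950,000 L.
(b) Available chlorine delivered: 11,000 g × 0.903 = 9933 g as Cl₂.
(b) Concentration rise: 9933 g / 1,950,000 L = 5.094 mg/L = 5.09 ppm.

(a) 202 kg; (b) 5.09 ppm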